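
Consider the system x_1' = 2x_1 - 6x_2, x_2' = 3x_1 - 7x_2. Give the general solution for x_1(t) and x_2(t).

Coefficient matrix A = [[2, -6], [3, -7]].
Characteristic polynomial det(A - λI) = λ^2 + 5λ + 4 = 0.
Eigenvalues λ = -4, -1.
For λ=-4: (A-λI) row 1 is [6, -6], so an eigenvector is (-1, -1).
For λ=-1: (A-λI) row 1 is [3, -6], so an eigenvector is (2, 1).
General solution: C_1e^(-4t)(-1,-1) + C_2e^(-t)(2,1).

x_1(t) = -C_1e^(-4t) + 2C_2e^(-t), x_2(t) = -C_1e^(-4t) + C_2e^(-t)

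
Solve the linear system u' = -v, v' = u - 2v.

u(t) = -K_1e^(-t) - K_2te^(-t), v(t) = -K_1e^(-t) - K_2te^(-t) + K_2e^(-t)

Coefficient matrix A = [[0, -1], [1, -2]].
Characteristic polynomial det(A - λI) = λ^2 + 2λ + 1 = 0.
Single eigenvalue λ = -1 with algebraic multiplicity 2.
Eigenvector v = (-1,-1); generalized eigenvector w with (A-λI)w=v is (0,1).
General solution: e^(-t)[K_1·v + K_2·(t·v + w)].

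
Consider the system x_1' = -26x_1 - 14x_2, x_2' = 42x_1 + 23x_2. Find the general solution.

x_1(t) = -K_1e^(2t) + 2K_2e^(-5t), x_2(t) = 2K_1e^(2t) - 3K_2e^(-5t)

Coefficient matrix A = [[-26, -14], [42, 23]].
Characteristic polynomial det(A - λI) = λ^2 + 3λ - 10 = 0.
Eigenvalues λ = 2, -5.
For λ=2: (A-λI) row 1 is [-28, -14], so an eigenvector is (-1, 2).
For λ=-5: (A-λI) row 1 is [-21, -14], so an eigenvector is (2, -3).
General solution: K_1e^(2t)(-1,2) + K_2e^(-5t)(2,-3).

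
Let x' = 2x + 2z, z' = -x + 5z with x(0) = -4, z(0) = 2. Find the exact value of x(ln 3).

A = [[2,2],[-1,5]]; eigenvalues λ = 4, 3.
Eigenvectors: (-1,-1) for λ=4, (-2,-1) for λ=3.
From the initial condition, c_1 = -8, c_2 = 6.
x(ln 3) = (-8)(3^4)(-1) + (6)(3^3)(-2) = 324.

324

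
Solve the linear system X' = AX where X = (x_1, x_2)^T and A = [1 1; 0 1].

Coefficient matrix A = [[1, 1], [0, 1]].
Characteristic polynomial det(A - λI) = λ^2 - 2λ + 1 = 0.
Single eigenvalue λ = 1 with algebraic multiplicity 2.
Eigenvector v = (-1,0); generalized eigenvector w with (A-λI)w=v is (-2,-1).
General solution: e^(t)[c_1·v + c_2·(t·v + w)].

x_1(t) = -c_1e^(t) - c_2te^(t) - 2c_2e^(t), x_2(t) = -c_2e^(t)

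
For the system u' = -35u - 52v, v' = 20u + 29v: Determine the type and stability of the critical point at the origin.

A = [[-35,-52],[20,29]]; det(A-λI) = λ^2 + 6λ + 25.
λ = -3 ± 4i: negative real part.

stable spiral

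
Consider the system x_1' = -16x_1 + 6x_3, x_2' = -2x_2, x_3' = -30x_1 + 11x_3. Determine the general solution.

Coefficient matrix A = [[-16, 0, 6], [0, -2, 0], [-30, 0, 11]].
det(A - λI) = 0 gives eigenvalues λ = -2, -4, -1.
For λ=-2: eigenvector (0,1,0).
For λ=-4: eigenvector (1,0,2).
For λ=-1: eigenvector (2,0,5).
General solution: c_1e^(-2t)(0,1,0) + c_2e^(-4t)(1,0,2) + c_3e^(-t)(2,0,5).

x_1(t) = c_2e^(-4t) + 2c_3e^(-t), x_2(t) = c_1e^(-2t), x_3(t) = 2c_2e^(-4t) + 5c_3e^(-t)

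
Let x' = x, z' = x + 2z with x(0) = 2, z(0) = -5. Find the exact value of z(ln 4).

-56

A = [[1,0],[1,2]]; eigenvalues λ = 1, 2.
Eigenvectors: (1,-1) for λ=1, (0,-1) for λ=2.
From the initial condition, c_1 = 2, c_2 = 3.
z(ln 4) = (2)(4^1)(-1) + (3)(4^2)(-1) = -56.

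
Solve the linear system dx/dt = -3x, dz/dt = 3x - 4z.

Coefficient matrix A = [[-3, 0], [3, -4]].
Characteristic polynomial det(A - λI) = λ^2 + 7λ + 12 = 0.
Eigenvalues λ = -3, -4.
For λ=-3: (A-λI) row 2 is [3, -1], so an eigenvector is (1, 3).
For λ=-4: (A-λI) row 1 is [1, 0], so an eigenvector is (0, -1).
General solution: K_1e^(-3t)(1,3) + K_2e^(-4t)(0,-1).

x(t) = K_1e^(-3t), z(t) = 3K_1e^(-3t) - K_2e^(-4t)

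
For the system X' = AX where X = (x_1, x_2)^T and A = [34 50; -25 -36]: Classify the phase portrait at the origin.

stable spiral

A = [[34,50],[-25,-36]]; det(A-λI) = λ^2 + 2λ + 26.
λ = -1 ± 5i: negative real part.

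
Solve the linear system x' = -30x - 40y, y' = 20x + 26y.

Coefficient matrix A = [[-30, -40], [20, 26]].
Characteristic polynomial det(A - λI) = λ^2 + 4λ + 20 = 0.
Eigenvalues λ = -2 ± 4i (complex conjugate pair).
For λ=-2+4i: an eigenvector is (-3,2) - i(1,-1) = (-3 - i, 2 + i).
A real fundamental pair from Re and Im of e^((-2+4i)t)v: X_1 = e^(-2t)(cos(4t)·(-3,2) + sin(4t)·(1,-1)), X_2 = e^(-2t)(sin(4t)·(-3,2) - cos(4t)·(1,-1)).
General solution: C_1X_1 + C_2X_2.

x(t) = C_1e^(-2t)sin(4t) - 3C_1e^(-2t)cos(4t) - 3C_2e^(-2t)sin(4t) - C_2e^(-2t)cos(4t), y(t) = -C_1e^(-2t)sin(4t) + 2C_1e^(-2t)cos(4t) + 2C_2e^(-2t)sin(4t) + C_2e^(-2t)cos(4t)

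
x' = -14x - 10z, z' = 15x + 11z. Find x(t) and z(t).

Coefficient matrix A = [[-14, -10], [15, 11]].
Characteristic polynomial det(A - λI) = λ^2 + 3λ - 4 = 0.
Eigenvalues λ = -4, 1.
For λ=-4: (A-λI) row 1 is [-10, -10], so an eigenvector is (1, -1).
For λ=1: (A-λI) row 1 is [-15, -10], so an eigenvector is (2, -3).
General solution: K_1e^(-4t)(1,-1) + K_2e^(t)(2,-3).

x(t) = K_1e^(-4t) + 2K_2e^(t), z(t) = -K_1e^(-4t) - 3K_2e^(t)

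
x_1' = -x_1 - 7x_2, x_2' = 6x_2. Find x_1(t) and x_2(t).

Coefficient matrix A = [[-1, -7], [0, 6]].
Characteristic polynomial det(A - λI) = λ^2 - 5λ - 6 = 0.
Eigenvalues λ = 6, -1.
For λ=6: (A-λI) row 1 is [-7, -7], so an eigenvector is (-1, 1).
For λ=-1: (A-λI) row 1 is [0, -7], so an eigenvector is (-1, 0).
General solution: C_1e^(6t)(-1,1) + C_2e^(-t)(-1,0).

x_1(t) = -C_1e^(6t) - C_2e^(-t), x_2(t) = C_1e^(6t)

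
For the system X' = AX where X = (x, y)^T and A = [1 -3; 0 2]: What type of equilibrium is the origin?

A = [[1,-3],[0,2]]; det(A-λI) = λ^2 - 3λ + 2.
λ = 1, 2: both positive.

unstable node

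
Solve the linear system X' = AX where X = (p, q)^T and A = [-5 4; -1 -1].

p(t) = -2c_1e^(-3t) - 2c_2te^(-3t) + c_2e^(-3t), q(t) = -c_1e^(-3t) - c_2te^(-3t)

Coefficient matrix A = [[-5, 4], [-1, -1]].
Characteristic polynomial det(A - λI) = λ^2 + 6λ + 9 = 0.
Single eigenvalue λ = -3 with algebraic multiplicity 2.
Eigenvector v = (-2,-1); generalized eigenvector w with (A-λI)w=v is (1,0).
General solution: e^(-3t)[c_1·v + c_2·(t·v + w)].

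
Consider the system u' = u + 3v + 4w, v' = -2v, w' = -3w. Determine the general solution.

u(t) = -C_1e^(-2t) - C_2e^(t) - C_3e^(-3t), v(t) = C_1e^(-2t), w(t) = C_3e^(-3t)

Coefficient matrix A = [[1, 3, 4], [0, -2, 0], [0, 0, -3]].
det(A - λI) = 0 gives eigenvalues λ = -2, 1, -3.
For λ=-2: eigenvector (-1,1,0).
For λ=1: eigenvector (-1,0,0).
For λ=-3: eigenvector (-1,0,1).
General solution: C_1e^(-2t)(-1,1,0) + C_2e^(t)(-1,0,0) + C_3e^(-3t)(-1,0,1).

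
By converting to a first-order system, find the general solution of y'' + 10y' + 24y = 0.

Let x_1 = y, x_2 = y'. Then x_1' = x_2 and x_2' = -24x_1 - 10x_2.
A = [[0,1],[-24,-10]]; det(A-λI) = λ^2 + 10λ + 24.
Eigenvalues λ = -6, -4 with eigenvectors (1,-6), (1,-4).

y(t) = c_1e^(-6t) + c_2e^(-4t)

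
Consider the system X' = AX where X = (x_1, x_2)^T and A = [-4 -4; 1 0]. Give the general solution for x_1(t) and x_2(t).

Coefficient matrix A = [[-4, -4], [1, 0]].
Characteristic polynomial det(A - λI) = λ^2 + 4λ + 4 = 0.
Single eigenvalue λ = -2 with algebraic multiplicity 2.
Eigenvector v = (2,-1); generalized eigenvector w with (A-λI)w=v is (1,-1).
General solution: e^(-2t)[c_1·v + c_2·(t·v + w)].

x_1(t) = 2c_1e^(-2t) + 2c_2te^(-2t) + c_2e^(-2t), x_2(t) = -c_1e^(-2t) - c_2te^(-2t) - c_2e^(-2t)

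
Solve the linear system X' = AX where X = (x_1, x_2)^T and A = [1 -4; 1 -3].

Coefficient matrix A = [[1, -4], [1, -3]].
Characteristic polynomial det(A - λI) = λ^2 + 2λ + 1 = 0.
Single eigenvalue λ = -1 with algebraic multiplicity 2.
Eigenvector v = (-2,-1); generalized eigenvector w with (A-λI)w=v is (1,1).
General solution: e^(-t)[c_1·v + c_2·(t·v + w)].

x_1(t) = -2c_1e^(-t) - 2c_2te^(-t) + c_2e^(-t), x_2(t) = -c_1e^(-t) - c_2te^(-t) + c_2e^(-t)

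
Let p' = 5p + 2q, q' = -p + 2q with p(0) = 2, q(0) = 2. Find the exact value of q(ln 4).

A = [[5,2],[-1,2]]; eigenvalues λ = 3, 4.
Eigenvectors: (-1,1) for λ=3, (-2,1) for λ=4.
From the initial condition, c_1 = 6, c_2 = -4.
q(ln 4) = (6)(4^3)(1) + (-4)(4^4)(1) = -640.

-640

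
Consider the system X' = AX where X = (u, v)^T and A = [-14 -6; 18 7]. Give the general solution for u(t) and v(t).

Coefficient matrix A = [[-14, -6], [18, 7]].
Characteristic polynomial det(A - λI) = λ^2 + 7λ + 10 = 0.
Eigenvalues λ = -2, -5.
For λ=-2: (A-λI) row 1 is [-12, -6], so an eigenvector is (-1, 2).
For λ=-5: (A-λI) row 1 is [-9, -6], so an eigenvector is (2, -3).
General solution: c_1e^(-2t)(-1,2) + c_2e^(-5t)(2,-3).

u(t) = -c_1e^(-2t) + 2c_2e^(-5t), v(t) = 2c_1e^(-2t) - 3c_2e^(-5t)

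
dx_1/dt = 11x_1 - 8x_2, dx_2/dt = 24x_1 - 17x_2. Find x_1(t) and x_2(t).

Coefficient matrix A = [[11, -8], [24, -17]].
Characteristic polynomial det(A - λI) = λ^2 + 6λ + 5 = 0.
Eigenvalues λ = -1, -5.
For λ=-1: (A-λI) row 1 is [12, -8], so an eigenvector is (-2, -3).
For λ=-5: (A-λI) row 1 is [16, -8], so an eigenvector is (1, 2).
General solution: c_1e^(-t)(-2,-3) + c_2e^(-5t)(1,2).

x_1(t) = -2c_1e^(-t) + c_2e^(-5t), x_2(t) = -3c_1e^(-t) + 2c_2e^(-5t)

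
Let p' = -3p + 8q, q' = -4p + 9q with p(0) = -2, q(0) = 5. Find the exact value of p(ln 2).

356

A = [[-3,8],[-4,9]]; eigenvalues λ = 1, 5.
Eigenvectors: (2,1) for λ=1, (1,1) for λ=5.
From the initial condition, c_1 = -7, c_2 = 12.
p(ln 2) = (-7)(2^1)(2) + (12)(2^5)(1) = 356.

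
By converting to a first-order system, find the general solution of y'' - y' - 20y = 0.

Let x_1 = y, x_2 = y'. Then x_1' = x_2 and x_2' = 20x_1 + x_2.
A = [[0,1],[20,1]]; det(A-λI) = λ^2 - λ - 20.
Eigenvalues λ = -4, 5 with eigenvectors (1,-4), (1,5).

y(t) = c_1e^(-4t) + c_2e^(5t)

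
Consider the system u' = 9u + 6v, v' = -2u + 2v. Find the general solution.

Coefficient matrix A = [[9, 6], [-2, 2]].
Characteristic polynomial det(A - λI) = λ^2 - 11λ + 30 = 0.
Eigenvalues λ = 5, 6.
For λ=5: (A-λI) row 1 is [4, 6], so an eigenvector is (3, -2).
For λ=6: (A-λI) row 1 is [3, 6], so an eigenvector is (2, -1).
General solution: c_1e^(5t)(3,-2) + c_2e^(6t)(2,-1).

u(t) = 3c_1e^(5t) + 2c_2e^(6t), v(t) = -2c_1e^(5t) - c_2e^(6t)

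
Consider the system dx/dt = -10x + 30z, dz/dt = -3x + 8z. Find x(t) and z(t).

Coefficient matrix A = [[-10, 30], [-3, 8]].
Characteristic polynomial det(A - λI) = λ^2 + 2λ + 10 = 0.
Eigenvalues λ = -1 ± 3i (complex conjugate pair).
For λ=-1+3i: an eigenvector is (-3,-1) - i(-1,0) = (-3 + i, -1).
A real fundamental pair from Re and Im of e^((-1+3i)t)v: X_1 = e^(-t)(cos(3t)·(-3,-1) + sin(3t)·(-1,0)), X_2 = e^(-t)(sin(3t)·(-3,-1) - cos(3t)·(-1,0)).
General solution: C_1X_1 + C_2X_2.

x(t) = -C_1e^(-t)sin(3t) - 3C_1e^(-t)cos(3t) - 3C_2e^(-t)sin(3t) + C_2e^(-t)cos(3t), z(t) = -C_1e^(-t)cos(3t) - C_2e^(-t)sin(3t)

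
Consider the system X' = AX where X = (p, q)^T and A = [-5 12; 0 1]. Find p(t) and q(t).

Coefficient matrix A = [[-5, 12], [0, 1]].
Characteristic polynomial det(A - λI) = λ^2 + 4λ - 5 = 0.
Eigenvalues λ = 1, -5.
For λ=1: (A-λI) row 1 is [-6, 12], so an eigenvector is (2, 1).
For λ=-5: (A-λI) row 1 is [0, 12], so an eigenvector is (1, 0).
General solution: c_1e^(t)(2,1) + c_2e^(-5t)(1,0).

p(t) = 2c_1e^(t) + c_2e^(-5t), q(t) = c_1e^(t)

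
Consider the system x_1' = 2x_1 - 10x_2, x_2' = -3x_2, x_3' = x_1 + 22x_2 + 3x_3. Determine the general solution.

Coefficient matrix A = [[2, -10, 0], [0, -3, 0], [1, 22, 3]].
det(A - λI) = 0 gives eigenvalues λ = 2, -3, 3.
For λ=2: eigenvector (1,0,-1).
For λ=-3: eigenvector (2,1,-4).
For λ=3: eigenvector (0,0,1).
General solution: c_1e^(2t)(1,0,-1) + c_2e^(-3t)(2,1,-4) + c_3e^(3t)(0,0,1).

x_1(t) = c_1e^(2t) + 2c_2e^(-3t), x_2(t) = c_2e^(-3t), x_3(t) = -c_1e^(2t) - 4c_2e^(-3t) + c_3e^(3t)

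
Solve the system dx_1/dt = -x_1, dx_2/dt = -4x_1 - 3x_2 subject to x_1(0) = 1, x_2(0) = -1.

x_1(t) = e^(-t), x_2(t) = -2e^(-t) + e^(-3t)

Coefficient matrix A = [[-1, 0], [-4, -3]].
Characteristic polynomial det(A - λI) = λ^2 + 4λ + 3 = 0.
Eigenvalues λ = -1, -3.
For λ=-1: (A-λI) row 2 is [-4, -2], so an eigenvector is (-1, 2).
For λ=-3: (A-λI) row 1 is [2, 0], so an eigenvector is (0, -1).
General solution: c_1e^(-t)(-1,2) + c_2e^(-3t)(0,-1).
Applying x_1(0)=1, x_2(0)=-1 gives c_1=-1, c_2=-1.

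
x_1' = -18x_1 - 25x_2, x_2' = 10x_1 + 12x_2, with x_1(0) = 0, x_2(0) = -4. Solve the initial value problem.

Coefficient matrix A = [[-18, -25], [10, 12]].
Characteristic polynomial det(A - λI) = λ^2 + 6λ + 34 = 0.
Eigenvalues λ = -3 ± 5i (complex conjugate pair).
For λ=-3+5i: an eigenvector is (1,-1) - i(2,-1) = (1 - 2i, -1 + i).
A real fundamental pair from Re and Im of e^((-3+5i)t)v: X_1 = e^(-3t)(cos(5t)·(1,-1) + sin(5t)·(2,-1)), X_2 = e^(-3t)(sin(5t)·(1,-1) - cos(5t)·(2,-1)).
General solution: K_1X_1 + K_2X_2.
Applying x_1(0)=0, x_2(0)=-4 gives K_1=8, K_2=4.

x_1(t) = 20e^(-3t)sin(5t), x_2(t) = -12e^(-3t)sin(5t) - 4e^(-3t)cos(5t)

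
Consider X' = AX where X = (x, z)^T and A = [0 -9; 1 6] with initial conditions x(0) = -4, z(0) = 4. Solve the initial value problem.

x(t) = -24te^(3t) - 4e^(3t), z(t) = 8te^(3t) + 4e^(3t)

Coefficient matrix A = [[0, -9], [1, 6]].
Characteristic polynomial det(A - λI) = λ^2 - 6λ + 9 = 0.
Single eigenvalue λ = 3 with algebraic multiplicity 2.
Eigenvector v = (3,-1); generalized eigenvector w with (A-λI)w=v is (2,-1).
General solution: e^(3t)[C_1·v + C_2·(t·v + w)].
Applying x(0)=-4, z(0)=4 gives C_1=4, C_2=-8.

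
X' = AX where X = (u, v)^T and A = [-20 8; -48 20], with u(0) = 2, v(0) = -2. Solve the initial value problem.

Coefficient matrix A = [[-20, 8], [-48, 20]].
Characteristic polynomial det(A - λI) = λ^2 - 16 = 0.
Eigenvalues λ = -4, 4.
For λ=-4: (A-λI) row 1 is [-16, 8], so an eigenvector is (-1, -2).
For λ=4: (A-λI) row 1 is [-24, 8], so an eigenvector is (-1, -3).
General solution: C_1e^(-4t)(-1,-2) + C_2e^(4t)(-1,-3).
Applying u(0)=2, v(0)=-2 gives C_1=-8, C_2=6.

u(t) = -6e^(4t) + 8e^(-4t), v(t) = -18e^(4t) + 16e^(-4t)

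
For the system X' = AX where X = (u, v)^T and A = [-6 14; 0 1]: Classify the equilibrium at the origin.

saddle

A = [[-6,14],[0,1]]; det(A-λI) = λ^2 + 5λ - 6.
λ = 1, -6: opposite signs.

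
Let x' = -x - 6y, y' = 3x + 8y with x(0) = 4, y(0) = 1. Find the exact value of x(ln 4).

A = [[-1,-6],[3,8]]; eigenvalues λ = 2, 5.
Eigenvectors: (-2,1) for λ=2, (1,-1) for λ=5.
From the initial condition, c_1 = -5, c_2 = -6.
x(ln 4) = (-5)(4^2)(-2) + (-6)(4^5)(1) = -5984.

-5984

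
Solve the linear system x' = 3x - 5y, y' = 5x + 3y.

Coefficient matrix A = [[3, -5], [5, 3]].
Characteristic polynomial det(A - λI) = λ^2 - 6λ + 34 = 0.
Eigenvalues λ = 3 ± 5i (complex conjugate pair).
For λ=3+5i: an eigenvector is (0,1) - i(-1,0) = (0 + i, 1).
A real fundamental pair from Re and Im of e^((3+5i)t)v: X_1 = e^(3t)(cos(5t)·(0,1) + sin(5t)·(-1,0)), X_2 = e^(3t)(sin(5t)·(0,1) - cos(5t)·(-1,0)).
General solution: K_1X_1 + K_2X_2.

x(t) = -K_1e^(3t)sin(5t) + K_2e^(3t)cos(5t), y(t) = K_1e^(3t)cos(5t) + K_2e^(3t)sin(5t)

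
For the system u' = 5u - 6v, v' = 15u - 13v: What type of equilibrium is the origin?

stable spiral

A = [[5,-6],[15,-13]]; det(A-λI) = λ^2 + 8λ + 25.
λ = -4 ± 3i: negative real part.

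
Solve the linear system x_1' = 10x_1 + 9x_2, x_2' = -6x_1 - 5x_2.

x_1(t) = -C_1e^(t) - 3C_2e^(4t), x_2(t) = C_1e^(t) + 2C_2e^(4t)

Coefficient matrix A = [[10, 9], [-6, -5]].
Characteristic polynomial det(A - λI) = λ^2 - 5λ + 4 = 0.
Eigenvalues λ = 1, 4.
For λ=1: (A-λI) row 1 is [9, 9], so an eigenvector is (-1, 1).
For λ=4: (A-λI) row 1 is [6, 9], so an eigenvector is (-3, 2).
General solution: C_1e^(t)(-1,1) + C_2e^(4t)(-3,2).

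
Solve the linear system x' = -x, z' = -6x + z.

x(t) = c_2e^(-t), z(t) = -c_1e^(t) + 3c_2e^(-t)

Coefficient matrix A = [[-1, 0], [-6, 1]].
Characteristic polynomial det(A - λI) = λ^2 - 1 = 0.
Eigenvalues λ = 1, -1.
For λ=1: (A-λI) row 1 is [-2, 0], so an eigenvector is (0, -1).
For λ=-1: (A-λI) row 2 is [-6, 2], so an eigenvector is (1, 3).
General solution: c_1e^(t)(0,-1) + c_2e^(-t)(1,3).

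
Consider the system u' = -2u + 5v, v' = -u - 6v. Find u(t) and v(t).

Coefficient matrix A = [[-2, 5], [-1, -6]].
Characteristic polynomial det(A - λI) = λ^2 + 8λ + 17 = 0.
Eigenvalues λ = -4 ± i (complex conjugate pair).
For λ=-4+i: an eigenvector is (-1,0) - i(-2,1) = (-1 + 2i, 0 - i).
A real fundamental pair from Re and Im of e^((-4+i)t)v: X_1 = e^(-4t)(cos(t)·(-1,0) + sin(t)·(-2,1)), X_2 = e^(-4t)(sin(t)·(-1,0) - cos(t)·(-2,1)).
General solution: K_1X_1 + K_2X_2.

u(t) = -2K_1e^(-4t)sin(t) - K_1e^(-4t)cos(t) - K_2e^(-4t)sin(t) + 2K_2e^(-4t)cos(t), v(t) = K_1e^(-4t)sin(t) - K_2e^(-4t)cos(t)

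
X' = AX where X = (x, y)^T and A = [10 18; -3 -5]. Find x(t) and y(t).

x(t) = -3c_1e^(4t) - 2c_2e^(t), y(t) = c_1e^(4t) + c_2e^(t)

Coefficient matrix A = [[10, 18], [-3, -5]].
Characteristic polynomial det(A - λI) = λ^2 - 5λ + 4 = 0.
Eigenvalues λ = 4, 1.
For λ=4: (A-λI) row 1 is [6, 18], so an eigenvector is (-3, 1).
For λ=1: (A-λI) row 1 is [9, 18], so an eigenvector is (-2, 1).
General solution: c_1e^(4t)(-3,1) + c_2e^(t)(-2,1).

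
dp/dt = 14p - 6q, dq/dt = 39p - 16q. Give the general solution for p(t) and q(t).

Coefficient matrix A = [[14, -6], [39, -16]].
Characteristic polynomial det(A - λI) = λ^2 + 2λ + 10 = 0.
Eigenvalues λ = -1 ± 3i (complex conjugate pair).
For λ=-1+3i: an eigenvector is (1,3) - i(-1,-2) = (1 + i, 3 + 2i).
A real fundamental pair from Re and Im of e^((-1+3i)t)v: X_1 = e^(-t)(cos(3t)·(1,3) + sin(3t)·(-1,-2)), X_2 = e^(-t)(sin(3t)·(1,3) - cos(3t)·(-1,-2)).
General solution: K_1X_1 + K_2X_2.

p(t) = -K_1e^(-t)sin(3t) + K_1e^(-t)cos(3t) + K_2e^(-t)sin(3t) + K_2e^(-t)cos(3t), q(t) = -2K_1e^(-t)sin(3t) + 3K_1e^(-t)cos(3t) + 3K_2e^(-t)sin(3t) + 2K_2e^(-t)cos(3t)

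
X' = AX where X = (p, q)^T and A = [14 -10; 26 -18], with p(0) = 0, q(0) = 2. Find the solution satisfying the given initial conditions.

p(t) = -10e^(-2t)sin(2t), q(t) = -16e^(-2t)sin(2t) + 2e^(-2t)cos(2t)

Coefficient matrix A = [[14, -10], [26, -18]].
Characteristic polynomial det(A - λI) = λ^2 + 4λ + 8 = 0.
Eigenvalues λ = -2 ± 2i (complex conjugate pair).
For λ=-2+2i: an eigenvector is (2,3) - i(1,2) = (2 - i, 3 - 2i).
A real fundamental pair from Re and Im of e^((-2+2i)t)v: X_1 = e^(-2t)(cos(2t)·(2,3) + sin(2t)·(1,2)), X_2 = e^(-2t)(sin(2t)·(2,3) - cos(2t)·(1,2)).
General solution: c_1X_1 + c_2X_2.
Applying p(0)=0, q(0)=2 gives c_1=-2, c_2=-4.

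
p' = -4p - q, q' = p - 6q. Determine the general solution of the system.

p(t) = -K_1e^(-5t) - K_2te^(-5t) + K_2e^(-5t), q(t) = -K_1e^(-5t) - K_2te^(-5t) + 2K_2e^(-5t)

Coefficient matrix A = [[-4, -1], [1, -6]].
Characteristic polynomial det(A - λI) = λ^2 + 10λ + 25 = 0.
Single eigenvalue λ = -5 with algebraic multiplicity 2.
Eigenvector v = (-1,-1); generalized eigenvector w with (A-λI)w=v is (1,2).
General solution: e^(-5t)[K_1·v + K_2·(t·v + w)].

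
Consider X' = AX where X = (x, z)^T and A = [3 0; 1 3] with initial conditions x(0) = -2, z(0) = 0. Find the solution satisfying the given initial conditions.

Coefficient matrix A = [[3, 0], [1, 3]].
Characteristic polynomial det(A - λI) = λ^2 - 6λ + 9 = 0.
Single eigenvalue λ = 3 with algebraic multiplicity 2.
Eigenvector v = (0,-1); generalized eigenvector w with (A-λI)w=v is (-1,2).
General solution: e^(3t)[c_1·v + c_2·(t·v + w)].
Applying x(0)=-2, z(0)=0 gives c_1=4, c_2=2.

x(t) = -2e^(3t), z(t) = -2te^(3t)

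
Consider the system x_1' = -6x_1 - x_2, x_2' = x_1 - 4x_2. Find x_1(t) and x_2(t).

x_1(t) = -K_1e^(-5t) - K_2te^(-5t) + K_2e^(-5t), x_2(t) = K_1e^(-5t) + K_2te^(-5t)

Coefficient matrix A = [[-6, -1], [1, -4]].
Characteristic polynomial det(A - λI) = λ^2 + 10λ + 25 = 0.
Single eigenvalue λ = -5 with algebraic multiplicity 2.
Eigenvector v = (-1,1); generalized eigenvector w with (A-λI)w=v is (1,0).
General solution: e^(-5t)[K_1·v + K_2·(t·v + w)].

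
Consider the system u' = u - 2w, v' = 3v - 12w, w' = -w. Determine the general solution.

Coefficient matrix A = [[1, 0, -2], [0, 3, -12], [0, 0, -1]].
det(A - λI) = 0 gives eigenvalues λ = 1, 3, -1.
For λ=1: eigenvector (1,0,0).
For λ=3: eigenvector (0,1,0).
For λ=-1: eigenvector (1,3,1).
General solution: K_1e^(t)(1,0,0) + K_2e^(3t)(0,1,0) + K_3e^(-t)(1,3,1).

u(t) = K_1e^(t) + K_3e^(-t), v(t) = K_2e^(3t) + 3K_3e^(-t), w(t) = K_3e^(-t)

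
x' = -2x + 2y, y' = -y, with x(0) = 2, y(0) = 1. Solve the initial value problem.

Coefficient matrix A = [[-2, 2], [0, -1]].
Characteristic polynomial det(A - λI) = λ^2 + 3λ + 2 = 0.
Eigenvalues λ = -2, -1.
For λ=-2: (A-λI) row 1 is [0, 2], so an eigenvector is (-1, 0).
For λ=-1: (A-λI) row 1 is [-1, 2], so an eigenvector is (2, 1).
General solution: c_1e^(-2t)(-1,0) + c_2e^(-t)(2,1).
Applying x(0)=2, y(0)=1 gives c_1=0, c_2=1.

x(t) = 2e^(-t), y(t) = e^(-t)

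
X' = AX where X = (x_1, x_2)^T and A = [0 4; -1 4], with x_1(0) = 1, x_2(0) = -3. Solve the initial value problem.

Coefficient matrix A = [[0, 4], [-1, 4]].
Characteristic polynomial det(A - λI) = λ^2 - 4λ + 4 = 0.
Single eigenvalue λ = 2 with algebraic multiplicity 2.
Eigenvector v = (-2,-1); generalized eigenvector w with (A-λI)w=v is (1,0).
General solution: e^(2t)[C_1·v + C_2·(t·v + w)].
Applying x_1(0)=1, x_2(0)=-3 gives C_1=3, C_2=7.

x_1(t) = -14te^(2t) + e^(2t), x_2(t) = -7te^(2t) - 3e^(2t)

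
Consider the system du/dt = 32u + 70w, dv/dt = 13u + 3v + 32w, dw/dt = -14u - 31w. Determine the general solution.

Coefficient matrix A = [[32, 0, 70], [13, 3, 32], [-14, 0, -31]].
det(A - λI) = 0 gives eigenvalues λ = -3, 3, 4.
For λ=-3: eigenvector (-2,-1,1).
For λ=3: eigenvector (0,1,0).
For λ=4: eigenvector (5,1,-2).
General solution: C_1e^(-3t)(-2,-1,1) + C_2e^(3t)(0,1,0) + C_3e^(4t)(5,1,-2).

u(t) = -2C_1e^(-3t) + 5C_3e^(4t), v(t) = -C_1e^(-3t) + C_2e^(3t) + C_3e^(4t), w(t) = C_1e^(-3t) - 2C_3e^(4t)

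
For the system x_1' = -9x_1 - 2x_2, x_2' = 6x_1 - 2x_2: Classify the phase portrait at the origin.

A = [[-9,-2],[6,-2]]; det(A-λI) = λ^2 + 11λ + 30.
λ = -5, -6: both negative.

stable node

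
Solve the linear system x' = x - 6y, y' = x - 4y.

x(t) = -2C_1e^(-2t) - 3C_2e^(-t), y(t) = -C_1e^(-2t) - C_2e^(-t)

Coefficient matrix A = [[1, -6], [1, -4]].
Characteristic polynomial det(A - λI) = λ^2 + 3λ + 2 = 0.
Eigenvalues λ = -2, -1.
For λ=-2: (A-λI) row 1 is [3, -6], so an eigenvector is (-2, -1).
For λ=-1: (A-λI) row 1 is [2, -6], so an eigenvector is (-3, -1).
General solution: C_1e^(-2t)(-2,-1) + C_2e^(-t)(-3,-1).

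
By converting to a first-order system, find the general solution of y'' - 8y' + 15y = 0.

Let x_1 = y, x_2 = y'. Then x_1' = x_2 and x_2' = -15x_1 + 8x_2.
A = [[0,1],[-15,8]]; det(A-λI) = λ^2 - 8λ + 15.
Eigenvalues λ = 5, 3 with eigenvectors (1,5), (1,3).

y(t) = K_1e^(5t) + K_2e^(3t)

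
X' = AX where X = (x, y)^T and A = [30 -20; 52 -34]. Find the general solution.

x(t) = 2K_1e^(-2t)sin(4t) - K_1e^(-2t)cos(4t) - K_2e^(-2t)sin(4t) - 2K_2e^(-2t)cos(4t), y(t) = 3K_1e^(-2t)sin(4t) - 2K_1e^(-2t)cos(4t) - 2K_2e^(-2t)sin(4t) - 3K_2e^(-2t)cos(4t)

Coefficient matrix A = [[30, -20], [52, -34]].
Characteristic polynomial det(A - λI) = λ^2 + 4λ + 20 = 0.
Eigenvalues λ = -2 ± 4i (complex conjugate pair).
For λ=-2+4i: an eigenvector is (-1,-2) - i(2,3) = (-1 - 2i, -2 - 3i).
A real fundamental pair from Re and Im of e^((-2+4i)t)v: X_1 = e^(-2t)(cos(4t)·(-1,-2) + sin(4t)·(2,3)), X_2 = e^(-2t)(sin(4t)·(-1,-2) - cos(4t)·(2,3)).
General solution: K_1X_1 + K_2X_2.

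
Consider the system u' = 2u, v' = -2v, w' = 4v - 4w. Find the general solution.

u(t) = c_1e^(2t), v(t) = c_2e^(-2t), w(t) = 2c_2e^(-2t) + c_3e^(-4t)

Coefficient matrix A = [[2, 0, 0], [0, -2, 0], [0, 4, -4]].
det(A - λI) = 0 gives eigenvalues λ = 2, -2, -4.
For λ=2: eigenvector (1,0,0).
For λ=-2: eigenvector (0,1,2).
For λ=-4: eigenvector (0,0,1).
General solution: c_1e^(2t)(1,0,0) + c_2e^(-2t)(0,1,2) + c_3e^(-4t)(0,0,1).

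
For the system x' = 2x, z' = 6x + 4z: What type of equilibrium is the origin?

A = [[2,0],[6,4]]; det(A-λI) = λ^2 - 6λ + 8.
λ = 4, 2: both positive.

unstable node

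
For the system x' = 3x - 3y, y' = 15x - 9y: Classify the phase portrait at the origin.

A = [[3,-3],[15,-9]]; det(A-λI) = λ^2 + 6λ + 18.
λ = -3 ± 3i: negative real part.

stable spiral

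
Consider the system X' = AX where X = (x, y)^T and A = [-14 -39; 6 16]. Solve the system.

x(t) = 3C_1e^(t)sin(3t) + 2C_1e^(t)cos(3t) + 2C_2e^(t)sin(3t) - 3C_2e^(t)cos(3t), y(t) = -C_1e^(t)sin(3t) - C_1e^(t)cos(3t) - C_2e^(t)sin(3t) + C_2e^(t)cos(3t)

Coefficient matrix A = [[-14, -39], [6, 16]].
Characteristic polynomial det(A - λI) = λ^2 - 2λ + 10 = 0.
Eigenvalues λ = 1 ± 3i (complex conjugate pair).
For λ=1+3i: an eigenvector is (2,-1) - i(3,-1) = (2 - 3i, -1 + i).
A real fundamental pair from Re and Im of e^((1+3i)t)v: X_1 = e^(t)(cos(3t)·(2,-1) + sin(3t)·(3,-1)), X_2 = e^(t)(sin(3t)·(2,-1) - cos(3t)·(3,-1)).
General solution: C_1X_1 + C_2X_2.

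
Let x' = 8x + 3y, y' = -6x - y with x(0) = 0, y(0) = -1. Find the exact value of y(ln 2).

24

A = [[8,3],[-6,-1]]; eigenvalues λ = 2, 5.
Eigenvectors: (-1,2) for λ=2, (-1,1) for λ=5.
From the initial condition, c_1 = -1, c_2 = 1.
y(ln 2) = (-1)(2^2)(2) + (1)(2^5)(1) = 24.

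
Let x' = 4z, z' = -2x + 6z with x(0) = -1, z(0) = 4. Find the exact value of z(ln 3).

684

A = [[0,4],[-2,6]]; eigenvalues λ = 2, 4.
Eigenvectors: (2,1) for λ=2, (-1,-1) for λ=4.
From the initial condition, c_1 = -5, c_2 = -9.
z(ln 3) = (-5)(3^2)(1) + (-9)(3^4)(-1) = 684.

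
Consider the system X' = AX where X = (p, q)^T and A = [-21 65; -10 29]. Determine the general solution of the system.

Coefficient matrix A = [[-21, 65], [-10, 29]].
Characteristic polynomial det(A - λI) = λ^2 - 8λ + 41 = 0.
Eigenvalues λ = 4 ± 5i (complex conjugate pair).
For λ=4+5i: an eigenvector is (-3,-1) - i(2,1) = (-3 - 2i, -1 - i).
A real fundamental pair from Re and Im of e^((4+5i)t)v: X_1 = e^(4t)(cos(5t)·(-3,-1) + sin(5t)·(2,1)), X_2 = e^(4t)(sin(5t)·(-3,-1) - cos(5t)·(2,1)).
General solution: c_1X_1 + c_2X_2.

p(t) = 2c_1e^(4t)sin(5t) - 3c_1e^(4t)cos(5t) - 3c_2e^(4t)sin(5t) - 2c_2e^(4t)cos(5t), q(t) = c_1e^(4t)sin(5t) - c_1e^(4t)cos(5t) - c_2e^(4t)sin(5t) - c_2e^(4t)cos(5t)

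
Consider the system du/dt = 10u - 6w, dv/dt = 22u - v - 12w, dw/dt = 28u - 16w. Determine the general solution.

Coefficient matrix A = [[10, 0, -6], [22, -1, -12], [28, 0, -16]].
det(A - λI) = 0 gives eigenvalues λ = -2, -1, -4.
For λ=-2: eigenvector (1,2,2).
For λ=-1: eigenvector (0,1,0).
For λ=-4: eigenvector (3,6,7).
General solution: C_1e^(-2t)(1,2,2) + C_2e^(-t)(0,1,0) + C_3e^(-4t)(3,6,7).

u(t) = C_1e^(-2t) + 3C_3e^(-4t), v(t) = 2C_1e^(-2t) + C_2e^(-t) + 6C_3e^(-4t), w(t) = 2C_1e^(-2t) + 7C_3e^(-4t)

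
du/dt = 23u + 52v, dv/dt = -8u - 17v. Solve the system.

Coefficient matrix A = [[23, 52], [-8, -17]].
Characteristic polynomial det(A - λI) = λ^2 - 6λ + 25 = 0.
Eigenvalues λ = 3 ± 4i (complex conjugate pair).
For λ=3+4i: an eigenvector is (-3,1) - i(-2,1) = (-3 + 2i, 1 - i).
A real fundamental pair from Re and Im of e^((3+4i)t)v: X_1 = e^(3t)(cos(4t)·(-3,1) + sin(4t)·(-2,1)), X_2 = e^(3t)(sin(4t)·(-3,1) - cos(4t)·(-2,1)).
General solution: K_1X_1 + K_2X_2.

u(t) = -2K_1e^(3t)sin(4t) - 3K_1e^(3t)cos(4t) - 3K_2e^(3t)sin(4t) + 2K_2e^(3t)cos(4t), v(t) = K_1e^(3t)sin(4t) + K_1e^(3t)cos(4t) + K_2e^(3t)sin(4t) - K_2e^(3t)cos(4t)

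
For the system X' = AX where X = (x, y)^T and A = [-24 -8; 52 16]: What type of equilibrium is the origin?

A = [[-24,-8],[52,16]]; det(A-λI) = λ^2 + 8λ + 32.
λ = -4 ± 4i: negative real part.

stable spiral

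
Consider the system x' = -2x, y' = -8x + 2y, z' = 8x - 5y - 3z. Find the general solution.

x(t) = K_1e^(-2t), y(t) = 2K_1e^(-2t) - K_3e^(2t), z(t) = -2K_1e^(-2t) + K_2e^(-3t) + K_3e^(2t)

Coefficient matrix A = [[-2, 0, 0], [-8, 2, 0], [8, -5, -3]].
det(A - λI) = 0 gives eigenvalues λ = -2, -3, 2.
For λ=-2: eigenvector (1,2,-2).
For λ=-3: eigenvector (0,0,1).
For λ=2: eigenvector (0,-1,1).
General solution: K_1e^(-2t)(1,2,-2) + K_2e^(-3t)(0,0,1) + K_3e^(2t)(0,-1,1).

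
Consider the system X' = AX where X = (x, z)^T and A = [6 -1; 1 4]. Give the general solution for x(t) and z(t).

Coefficient matrix A = [[6, -1], [1, 4]].
Characteristic polynomial det(A - λI) = λ^2 - 10λ + 25 = 0.
Single eigenvalue λ = 5 with algebraic multiplicity 2.
Eigenvector v = (1,1); generalized eigenvector w with (A-λI)w=v is (0,-1).
General solution: e^(5t)[C_1·v + C_2·(t·v + w)].

x(t) = C_1e^(5t) + C_2te^(5t), z(t) = C_1e^(5t) + C_2te^(5t) - C_2e^(5t)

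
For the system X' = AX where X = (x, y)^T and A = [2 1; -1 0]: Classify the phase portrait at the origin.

unstable improper node

A = [[2,1],[-1,0]]; det(A-λI) = λ^2 - 2λ + 1.
repeated λ = 1 with a single eigenvector.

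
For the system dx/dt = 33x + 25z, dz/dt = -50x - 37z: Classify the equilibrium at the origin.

A = [[33,25],[-50,-37]]; det(A-λI) = λ^2 + 4λ + 29.
λ = -2 ± 5i: negative real part.

stable spiral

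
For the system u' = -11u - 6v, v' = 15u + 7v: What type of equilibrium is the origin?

stable spiral

A = [[-11,-6],[15,7]]; det(A-λI) = λ^2 + 4λ + 13.
λ = -2 ± 3i: negative real part.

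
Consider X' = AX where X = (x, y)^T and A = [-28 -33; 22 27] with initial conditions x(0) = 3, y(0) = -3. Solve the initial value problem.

x(t) = 3e^(5t), y(t) = -3e^(5t)

Coefficient matrix A = [[-28, -33], [22, 27]].
Characteristic polynomial det(A - λI) = λ^2 + λ - 30 = 0.
Eigenvalues λ = -6, 5.
For λ=-6: (A-λI) row 1 is [-22, -33], so an eigenvector is (3, -2).
For λ=5: (A-λI) row 1 is [-33, -33], so an eigenvector is (1, -1).
General solution: c_1e^(-6t)(3,-2) + c_2e^(5t)(1,-1).
Applying x(0)=3, y(0)=-3 gives c_1=0, c_2=3.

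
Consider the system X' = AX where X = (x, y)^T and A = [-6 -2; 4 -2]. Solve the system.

Coefficient matrix A = [[-6, -2], [4, -2]].
Characteristic polynomial det(A - λI) = λ^2 + 8λ + 20 = 0.
Eigenvalues λ = -4 ± 2i (complex conjugate pair).
For λ=-4+2i: an eigenvector is (0,-1) - i(1,-1) = (0 - i, -1 + i).
A real fundamental pair from Re and Im of e^((-4+2i)t)v: X_1 = e^(-4t)(cos(2t)·(0,-1) + sin(2t)·(1,-1)), X_2 = e^(-4t)(sin(2t)·(0,-1) - cos(2t)·(1,-1)).
General solution: K_1X_1 + K_2X_2.

x(t) = K_1e^(-4t)sin(2t) - K_2e^(-4t)cos(2t), y(t) = -K_1e^(-4t)sin(2t) - K_1e^(-4t)cos(2t) - K_2e^(-4t)sin(2t) + K_2e^(-4t)cos(2t)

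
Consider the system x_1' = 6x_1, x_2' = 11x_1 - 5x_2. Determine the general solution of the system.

Coefficient matrix A = [[6, 0], [11, -5]].
Characteristic polynomial det(A - λI) = λ^2 - λ - 30 = 0.
Eigenvalues λ = 6, -5.
For λ=6: (A-λI) row 2 is [11, -11], so an eigenvector is (-1, -1).
For λ=-5: (A-λI) row 1 is [11, 0], so an eigenvector is (0, 1).
General solution: c_1e^(6t)(-1,-1) + c_2e^(-5t)(0,1).

x_1(t) = -c_1e^(6t), x_2(t) = -c_1e^(6t) + c_2e^(-5t)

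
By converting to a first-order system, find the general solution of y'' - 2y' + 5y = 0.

y(t) = C_1e^(t)cos(2t) + C_2e^(t)sin(2t)

Let x_1 = y, x_2 = y'. Then x_1' = x_2 and x_2' = -5x_1 + 2x_2.
A = [[0,1],[-5,2]]; det(A-λI) = λ^2 - 2λ + 5.
Eigenvalues λ = 1 ± 2i.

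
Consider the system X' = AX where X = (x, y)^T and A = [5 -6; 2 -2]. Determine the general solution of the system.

x(t) = -3c_1e^(t) + 2c_2e^(2t), y(t) = -2c_1e^(t) + c_2e^(2t)

Coefficient matrix A = [[5, -6], [2, -2]].
Characteristic polynomial det(A - λI) = λ^2 - 3λ + 2 = 0.
Eigenvalues λ = 1, 2.
For λ=1: (A-λI) row 1 is [4, -6], so an eigenvector is (-3, -2).
For λ=2: (A-λI) row 1 is [3, -6], so an eigenvector is (2, 1).
General solution: c_1e^(t)(-3,-2) + c_2e^(2t)(2,1).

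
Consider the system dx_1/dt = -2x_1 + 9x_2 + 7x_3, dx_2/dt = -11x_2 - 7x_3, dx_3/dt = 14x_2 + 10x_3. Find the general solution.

x_1(t) = -c_1e^(-4t) + c_2e^(-2t) + c_3e^(3t), x_2(t) = c_1e^(-4t) - c_3e^(3t), x_3(t) = -c_1e^(-4t) + 2c_3e^(3t)

Coefficient matrix A = [[-2, 9, 7], [0, -11, -7], [0, 14, 10]].
det(A - λI) = 0 gives eigenvalues λ = -4, -2, 3.
For λ=-4: eigenvector (-1,1,-1).
For λ=-2: eigenvector (1,0,0).
For λ=3: eigenvector (1,-1,2).
General solution: c_1e^(-4t)(-1,1,-1) + c_2e^(-2t)(1,0,0) + c_3e^(3t)(1,-1,2).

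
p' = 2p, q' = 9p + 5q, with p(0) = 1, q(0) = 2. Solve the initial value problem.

Coefficient matrix A = [[2, 0], [9, 5]].
Characteristic polynomial det(A - λI) = λ^2 - 7λ + 10 = 0.
Eigenvalues λ = 5, 2.
For λ=5: (A-λI) row 1 is [-3, 0], so an eigenvector is (0, -1).
For λ=2: (A-λI) row 2 is [9, 3], so an eigenvector is (1, -3).
General solution: c_1e^(5t)(0,-1) + c_2e^(2t)(1,-3).
Applying p(0)=1, q(0)=2 gives c_1=-5, c_2=1.

p(t) = e^(2t), q(t) = 5e^(5t) - 3e^(2t)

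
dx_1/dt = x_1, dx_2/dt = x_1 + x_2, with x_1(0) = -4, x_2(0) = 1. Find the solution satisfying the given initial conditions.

x_1(t) = -4e^(t), x_2(t) = -4te^(t) + e^(t)

Coefficient matrix A = [[1, 0], [1, 1]].
Characteristic polynomial det(A - λI) = λ^2 - 2λ + 1 = 0.
Single eigenvalue λ = 1 with algebraic multiplicity 2.
Eigenvector v = (0,1); generalized eigenvector w with (A-λI)w=v is (1,2).
General solution: e^(t)[c_1·v + c_2·(t·v + w)].
Applying x_1(0)=-4, x_2(0)=1 gives c_1=9, c_2=-4.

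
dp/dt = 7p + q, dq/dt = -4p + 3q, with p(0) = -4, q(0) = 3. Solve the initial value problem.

p(t) = -5te^(5t) - 4e^(5t), q(t) = 10te^(5t) + 3e^(5t)

Coefficient matrix A = [[7, 1], [-4, 3]].
Characteristic polynomial det(A - λI) = λ^2 - 10λ + 25 = 0.
Single eigenvalue λ = 5 with algebraic multiplicity 2.
Eigenvector v = (1,-2); generalized eigenvector w with (A-λI)w=v is (0,1).
General solution: e^(5t)[C_1·v + C_2·(t·v + w)].
Applying p(0)=-4, q(0)=3 gives C_1=-4, C_2=-5.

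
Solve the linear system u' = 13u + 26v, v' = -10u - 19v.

Coefficient matrix A = [[13, 26], [-10, -19]].
Characteristic polynomial det(A - λI) = λ^2 + 6λ + 13 = 0.
Eigenvalues λ = -3 ± 2i (complex conjugate pair).
For λ=-3+2i: an eigenvector is (-2,1) - i(-3,2) = (-2 + 3i, 1 - 2i).
A real fundamental pair from Re and Im of e^((-3+2i)t)v: X_1 = e^(-3t)(cos(2t)·(-2,1) + sin(2t)·(-3,2)), X_2 = e^(-3t)(sin(2t)·(-2,1) - cos(2t)·(-3,2)).
General solution: C_1X_1 + C_2X_2.

u(t) = -3C_1e^(-3t)sin(2t) - 2C_1e^(-3t)cos(2t) - 2C_2e^(-3t)sin(2t) + 3C_2e^(-3t)cos(2t), v(t) = 2C_1e^(-3t)sin(2t) + C_1e^(-3t)cos(2t) + C_2e^(-3t)sin(2t) - 2C_2e^(-3t)cos(2t)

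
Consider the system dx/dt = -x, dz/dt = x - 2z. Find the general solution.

x(t) = -C_2e^(-t), z(t) = C_1e^(-2t) - C_2e^(-t)

Coefficient matrix A = [[-1, 0], [1, -2]].
Characteristic polynomial det(A - λI) = λ^2 + 3λ + 2 = 0.
Eigenvalues λ = -2, -1.
For λ=-2: (A-λI) row 1 is [1, 0], so an eigenvector is (0, 1).
For λ=-1: (A-λI) row 2 is [1, -1], so an eigenvector is (-1, -1).
General solution: C_1e^(-2t)(0,1) + C_2e^(-t)(-1,-1).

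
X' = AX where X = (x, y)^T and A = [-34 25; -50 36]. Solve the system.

Coefficient matrix A = [[-34, 25], [-50, 36]].
Characteristic polynomial det(A - λI) = λ^2 - 2λ + 26 = 0.
Eigenvalues λ = 1 ± 5i (complex conjugate pair).
For λ=1+5i: an eigenvector is (-1,-1) - i(2,3) = (-1 - 2i, -1 - 3i).
A real fundamental pair from Re and Im of e^((1+5i)t)v: X_1 = e^(t)(cos(5t)·(-1,-1) + sin(5t)·(2,3)), X_2 = e^(t)(sin(5t)·(-1,-1) - cos(5t)·(2,3)).
General solution: c_1X_1 + c_2X_2.

x(t) = 2c_1e^(t)sin(5t) - c_1e^(t)cos(5t) - c_2e^(t)sin(5t) - 2c_2e^(t)cos(5t), y(t) = 3c_1e^(t)sin(5t) - c_1e^(t)cos(5t) - c_2e^(t)sin(5t) - 3c_2e^(t)cos(5t)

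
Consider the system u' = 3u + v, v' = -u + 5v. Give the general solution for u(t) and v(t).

u(t) = -c_1e^(4t) - c_2te^(4t) - c_2e^(4t), v(t) = -c_1e^(4t) - c_2te^(4t) - 2c_2e^(4t)

Coefficient matrix A = [[3, 1], [-1, 5]].
Characteristic polynomial det(A - λI) = λ^2 - 8λ + 16 = 0.
Single eigenvalue λ = 4 with algebraic multiplicity 2.
Eigenvector v = (-1,-1); generalized eigenvector w with (A-λI)w=v is (-1,-2).
General solution: e^(4t)[c_1·v + c_2·(t·v + w)].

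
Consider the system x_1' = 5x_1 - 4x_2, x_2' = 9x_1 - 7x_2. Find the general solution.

x_1(t) = 2K_1e^(-t) + 2K_2te^(-t) - K_2e^(-t), x_2(t) = 3K_1e^(-t) + 3K_2te^(-t) - 2K_2e^(-t)

Coefficient matrix A = [[5, -4], [9, -7]].
Characteristic polynomial det(A - λI) = λ^2 + 2λ + 1 = 0.
Single eigenvalue λ = -1 with algebraic multiplicity 2.
Eigenvector v = (2,3); generalized eigenvector w with (A-λI)w=v is (-1,-2).
General solution: e^(-t)[K_1·v + K_2·(t·v + w)].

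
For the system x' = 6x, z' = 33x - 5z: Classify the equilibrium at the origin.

saddle

A = [[6,0],[33,-5]]; det(A-λI) = λ^2 - λ - 30.
λ = -5, 6: opposite signs.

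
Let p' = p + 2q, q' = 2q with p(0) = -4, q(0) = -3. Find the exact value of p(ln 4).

-88

A = [[1,2],[0,2]]; eigenvalues λ = 1, 2.
Eigenvectors: (-1,0) for λ=1, (2,1) for λ=2.
From the initial condition, c_1 = -2, c_2 = -3.
p(ln 4) = (-2)(4^1)(-1) + (-3)(4^2)(2) = -88.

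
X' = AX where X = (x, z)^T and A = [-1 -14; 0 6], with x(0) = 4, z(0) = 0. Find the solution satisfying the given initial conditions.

x(t) = 4e^(-t), z(t) = 0

Coefficient matrix A = [[-1, -14], [0, 6]].
Characteristic polynomial det(A - λI) = λ^2 - 5λ - 6 = 0.
Eigenvalues λ = 6, -1.
For λ=6: (A-λI) row 1 is [-7, -14], so an eigenvector is (2, -1).
For λ=-1: (A-λI) row 1 is [0, -14], so an eigenvector is (-1, 0).
General solution: C_1e^(6t)(2,-1) + C_2e^(-t)(-1,0).
Applying x(0)=4, z(0)=0 gives C_1=0, C_2=-4.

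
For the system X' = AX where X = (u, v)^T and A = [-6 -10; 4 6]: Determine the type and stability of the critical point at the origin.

A = [[-6,-10],[4,6]]; det(A-λI) = λ^2 + 4.
λ = 0 ± 2i: zero real part.

center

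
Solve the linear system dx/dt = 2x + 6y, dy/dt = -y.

x(t) = -2C_1e^(-t) - C_2e^(2t), y(t) = C_1e^(-t)

Coefficient matrix A = [[2, 6], [0, -1]].
Characteristic polynomial det(A - λI) = λ^2 - λ - 2 = 0.
Eigenvalues λ = -1, 2.
For λ=-1: (A-λI) row 1 is [3, 6], so an eigenvector is (-2, 1).
For λ=2: (A-λI) row 1 is [0, 6], so an eigenvector is (-1, 0).
General solution: C_1e^(-t)(-2,1) + C_2e^(2t)(-1,0).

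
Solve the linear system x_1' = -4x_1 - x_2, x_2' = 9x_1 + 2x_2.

Coefficient matrix A = [[-4, -1], [9, 2]].
Characteristic polynomial det(A - λI) = λ^2 + 2λ + 1 = 0.
Single eigenvalue λ = -1 with algebraic multiplicity 2.
Eigenvector v = (-1,3); generalized eigenvector w with (A-λI)w=v is (0,1).
General solution: e^(-t)[K_1·v + K_2·(t·v + w)].

x_1(t) = -K_1e^(-t) - K_2te^(-t), x_2(t) = 3K_1e^(-t) + 3K_2te^(-t) + K_2e^(-t)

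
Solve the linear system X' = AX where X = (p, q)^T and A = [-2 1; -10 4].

p(t) = K_1e^(t)cos(t) + K_2e^(t)sin(t), q(t) = -K_1e^(t)sin(t) + 3K_1e^(t)cos(t) + 3K_2e^(t)sin(t) + K_2e^(t)cos(t)

Coefficient matrix A = [[-2, 1], [-10, 4]].
Characteristic polynomial det(A - λI) = λ^2 - 2λ + 2 = 0.
Eigenvalues λ = 1 ± i (complex conjugate pair).
For λ=1+i: an eigenvector is (1,3) - i(0,-1) = (1, 3 + i).
A real fundamental pair from Re and Im of e^((1+i)t)v: X_1 = e^(t)(cos(t)·(1,3) + sin(t)·(0,-1)), X_2 = e^(t)(sin(t)·(1,3) - cos(t)·(0,-1)).
General solution: K_1X_1 + K_2X_2.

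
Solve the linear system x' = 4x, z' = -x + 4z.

x(t) = C_2e^(4t), z(t) = -C_1e^(4t) - C_2te^(4t) + 2C_2e^(4t)

Coefficient matrix A = [[4, 0], [-1, 4]].
Characteristic polynomial det(A - λI) = λ^2 - 8λ + 16 = 0.
Single eigenvalue λ = 4 with algebraic multiplicity 2.
Eigenvector v = (0,-1); generalized eigenvector w with (A-λI)w=v is (1,2).
General solution: e^(4t)[C_1·v + C_2·(t·v + w)].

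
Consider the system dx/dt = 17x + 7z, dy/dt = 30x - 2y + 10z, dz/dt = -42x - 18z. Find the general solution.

Coefficient matrix A = [[17, 0, 7], [30, -2, 10], [-42, 0, -18]].
det(A - λI) = 0 gives eigenvalues λ = 3, -2, -4.
For λ=3: eigenvector (1,2,-2).
For λ=-2: eigenvector (0,1,0).
For λ=-4: eigenvector (-1,0,3).
General solution: K_1e^(3t)(1,2,-2) + K_2e^(-2t)(0,1,0) + K_3e^(-4t)(-1,0,3).

x(t) = K_1e^(3t) - K_3e^(-4t), y(t) = 2K_1e^(3t) + K_2e^(-2t), z(t) = -2K_1e^(3t) + 3K_3e^(-4t)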